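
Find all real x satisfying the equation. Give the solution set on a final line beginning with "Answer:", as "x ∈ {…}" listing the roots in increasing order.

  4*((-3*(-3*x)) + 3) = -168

Step 1. [4*((-3*(-3*x)) + 3) = -168] divide by the outer 4. So div: (-3*(-3*x)) + 3 = -42.
Step 2. [(-3*(-3*x)) + 3 = -42] subtract 3: x sits inside (… + 3). So sub: -3*(-3*x) = -45.
Step 3. [-3*(-3*x) = -45] divide by the outer -3, so div: -3*x = 15.
Step 4. [-3*x = 15] divide by the outer -3 ⇒ div: x = -5.

Answer: x ∈ {-5}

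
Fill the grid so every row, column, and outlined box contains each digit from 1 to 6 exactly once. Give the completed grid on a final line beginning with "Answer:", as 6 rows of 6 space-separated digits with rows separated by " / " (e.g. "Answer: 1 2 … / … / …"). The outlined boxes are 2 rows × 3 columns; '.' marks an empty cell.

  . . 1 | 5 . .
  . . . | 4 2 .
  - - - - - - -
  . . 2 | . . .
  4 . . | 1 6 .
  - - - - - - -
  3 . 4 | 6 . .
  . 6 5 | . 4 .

Step 1. [r3c4∈{3}] only 3 remains possible at r3c4 ⇒ r3c4=3.
Step 2. [r3c5∈{5}] r3c5 is down to just 5, so r3c5=5.
Step 3. [r2c6∈{1,3,6}] across row 2, 1 lands solely at r2c6. So r2c6=1.
Step 4. [r2c3∈{3,6}] across col 3, 6 lands solely at r2c3, so r2c3=6.
Step 5. [r6c4∈{2}] only 2 remains possible at r6c4. So r6c4=2.
Step 6. [r2c2∈{3,5}] in row 2, 3 fits only at r2c2 ⇒ r2c2=3.
Step 7. [r3c2∈{1}] r3c2 has the single candidate 1. So r3c2=1.
Step 8. [r6c6∈{3}] r6c6 has the single candidate 3, so r6c6=3.
Step 9. [r1c2∈{2,4}] r1c2 is the only open cell in row 1 admitting 4, so r1c2=4.
Step 10. [r3c6∈{4}] only 4 remains possible at r3c6. So r3c6=4.
Step 11. [r1c1∈{2}] r1c1 is down to just 2, so r1c1=2.
Step 12. [r5c5∈{1}] r5c5's peers cover all but 1, so r5c5=1.
Step 13. [r6c1∈{1}] nothing but 1 survives at r6c1 ⇒ r6c1=1.
Step 14. [r1c5∈{3}] only 3 remains possible at r1c5, so r1c5=3.
Step 15. [r5c6∈{5}] r5c6 is down to just 5, so r5c6=5.
Step 16. [r5c2∈{2}] only 2 remains possible at r5c2 ⇒ r5c2=2.
Step 17. [r3c1∈{6}] r3c1 is down to just 6 ⇒ r3c1=6.
Step 18. [r4c2∈{5}] only 5 remains possible at r4c2, so r4c2=5.
Step 19. [r4c3∈{3}] r4c3 has the single candidate 3. So r4c3=3.
Step 20. [r1c6∈{6}] r1c6's peers cover all but 6, so r1c6=6.
Step 21. [r2c1∈{5}] r2c1 is down to just 5, so r2c1=5.
Step 22. [r4c6∈{2}] r4c6 is down to just 2 ⇒ r4c6=2.

Answer: 2 4 1 5 3 6 / 5 3 6 4 2 1 / 6 1 2 3 5 4 / 4 5 3 1 6 2 / 3 2 4 6 1 5 / 1 6 5 2 4 3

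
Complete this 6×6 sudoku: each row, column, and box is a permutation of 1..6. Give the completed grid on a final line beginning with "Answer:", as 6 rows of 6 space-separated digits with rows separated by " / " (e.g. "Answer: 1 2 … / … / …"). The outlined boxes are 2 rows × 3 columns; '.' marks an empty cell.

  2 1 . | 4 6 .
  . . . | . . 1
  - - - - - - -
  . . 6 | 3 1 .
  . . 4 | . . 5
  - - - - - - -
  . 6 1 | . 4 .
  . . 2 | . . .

Step 1. [r1c3∈{3,5}] in row 1, 5 fits only at r1c3, so r1c3=5.
Step 2. [r4c5∈{2}] r4c5 has the single candidate 2, so r4c5=2.
Step 3. [r4c2∈{3}] r4c2 is down to just 3 ⇒ r4c2=3.
Step 4. [r3c1∈{5}] r3c1 is down to just 5 ⇒ r3c1=5.
Step 5. [r5c4∈{2,5}] in row 5, 5 fits only at r5c4, so r5c4=5.
Step 6. [r6c5∈{3}] only 3 remains possible at r6c5, so r6c5=3.
Step 7. [r2c2∈{4}] r2c2's peers cover all but 4, so r2c2=4.
Step 8. [r2c1∈{3,6}] across row 2, 6 lands solely at r2c1 ⇒ r2c1=6.
Step 9. [r6c4∈{1,6}] r6c4 is the only open cell in row 6 admitting 1. So r6c4=1.
Step 10. [r4c1∈{1}] r4c1's peers cover all but 1 ⇒ r4c1=1.
Step 11. [r5c6∈{2}] nothing but 2 survives at r5c6. So r5c6=2.
Step 12. [r6c1∈{4}] r6c1 has the single candidate 4. So r6c1=4.
Step 13. [r6c6∈{6}] r6c6 has the single candidate 6. So r6c6=6.
Step 14. [r6c2∈{5}] only 5 remains possible at r6c2 ⇒ r6c2=5.
Step 15. [r2c3∈{3}] r2c3 has the single candidate 3, so r2c3=3.
Step 16. [r1c6∈{3}] nothing but 3 survives at r1c6 ⇒ r1c6=3.
Step 17. [r3c6∈{4}] r3c6 has the single candidate 4. So r3c6=4.
Step 18. [r4c4∈{6}] only 6 remains possible at r4c4 ⇒ r4c4=6.
Step 19. [r5c1∈{3}] r5c1 is down to just 3. So r5c1=3.
Step 20. [r3c2∈{2}] r3c2 is down to just 2 ⇒ r3c2=2.
Step 21. [r2c5∈{5}] only 5 remains possible at r2c5 ⇒ r2c5=5.
Step 22. [r2c4∈{2}] r2c4 has the single candidate 2, so r2c4=2.

Answer: 2 1 5 4 6 3 / 6 4 3 2 5 1 / 5 2 6 3 1 4 / 1 3 4 6 2 5 / 3 6 1 5 4 2 / 4 5 2 1 3 6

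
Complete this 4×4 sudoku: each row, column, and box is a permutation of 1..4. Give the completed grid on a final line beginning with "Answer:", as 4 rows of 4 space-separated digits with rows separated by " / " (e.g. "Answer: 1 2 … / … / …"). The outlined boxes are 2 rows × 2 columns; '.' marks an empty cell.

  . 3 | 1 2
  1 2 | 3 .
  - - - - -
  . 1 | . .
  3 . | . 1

Step 1. [r4c2∈{4}] nothing but 4 survives at r4c2 ⇒ r4c2=4.
Step 2. [r3c3∈{2,4}] across col 3, 4 lands solely at r3c3, so r3c3=4.
Step 3. [r1c1∈{4}] r1c1's peers cover all but 4, so r1c1=4.
Step 4. [r3c1∈{2}] r3c1 has the single candidate 2. So r3c1=2.
Step 5. [r4c3∈{2}] r4c3's peers cover all but 2. So r4c3=2.
Step 6. [r2c4∈{4}] only 4 remains possible at r2c4 ⇒ r2c4=4.
Step 7. [r3c4∈{3}] r3c4's peers cover all but 3, so r3c4=3.

Answer: 4 3 1 2 / 1 2 3 4 / 2 1 4 3 / 3 4 2 1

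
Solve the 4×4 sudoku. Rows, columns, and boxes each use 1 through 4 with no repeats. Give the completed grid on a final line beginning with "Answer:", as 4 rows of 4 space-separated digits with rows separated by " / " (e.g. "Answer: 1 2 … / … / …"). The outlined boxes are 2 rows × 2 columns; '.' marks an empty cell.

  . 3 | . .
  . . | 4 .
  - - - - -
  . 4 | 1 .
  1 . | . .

Step 1. [r4c2∈{2}] nothing but 2 survives at r4c2 ⇒ r4c2=2.
Step 2. [r2c4∈{1,2,3}] row 2 places 3 nowhere but r2c4 ⇒ r2c4=3.
Step 3. [r1c3∈{2}] only 2 remains possible at r1c3. So r1c3=2.
Step 4. [r4c4∈{4}] r4c4's peers cover all but 4, so r4c4=4.
Step 5. [r1c1∈{4}] nothing but 4 survives at r1c1, so r1c1=4.
Step 6. [r4c3∈{3}] nothing but 3 survives at r4c3 ⇒ r4c3=3.
Step 7. [r1c4∈{1}] r1c4's peers cover all but 1 ⇒ r1c4=1.
Step 8. [r2c2∈{1}] r2c2 is down to just 1 ⇒ r2c2=1.
Step 9. [r3c4∈{2}] only 2 remains possible at r3c4. So r3c4=2.
Step 10. [r2c1∈{2}] r2c1 has the single candidate 2, so r2c1=2.
Step 11. [r3c1∈{3}] only 3 remains possible at r3c1. So r3c1=3.

Answer: 4 3 2 1 / 2 1 4 3 / 3 4 1 2 / 1 2 3 4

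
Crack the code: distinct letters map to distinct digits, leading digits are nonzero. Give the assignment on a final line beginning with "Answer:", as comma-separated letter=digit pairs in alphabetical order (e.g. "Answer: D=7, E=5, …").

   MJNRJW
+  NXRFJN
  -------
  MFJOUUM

Step 1. [col 1: W + N ≡ M (mod 10)] several values work for M in column 1 (W + N ≡ M (mod 10), carry-in 0); try M=1, so M=1.
Step 2. [col 1: W + N ≡ M (mod 10)] column 1 (W + N ≡ M (mod 10), carry-in 0) doesn't pin N yet; pick N=8 and continue, so N=8.
Step 3. [col 1: W + N ≡ M (mod 10)] from column 1 (N=8, M=1, carry-in 0, digits 1,8 already taken and all letters distinct): W must equal 3, so W=3.
Step 4. [col 2: J + J ≡ U (mod 10)] no forcing yet in column 2 (carry-in 1); J=7 is free and consistent — try it ⇒ J=7.
Step 5. [col 2: J + J ≡ U (mod 10)] column 2 reads J+J+carry(1)=U with J=7; with digits 1,3,7,8 already taken and all letters distinct, the only value for U is 5 ⇒ U=5.
Step 6. [col 3: R + F ≡ U (mod 10)] column 3 (R + F ≡ U (mod 10), carry-in 1) doesn't pin F yet; pick F=0 and continue. So F=0.
Step 7. [col 3: R + F ≡ U (mod 10)] in column 3 we have R+F≡U with carry-in 1; given F=0, U=5 and digits 0,1,3,5,7,8 already taken and all letters distinct, that pins R to 4 ⇒ R=4.
Step 8. [col 4: N + R ≡ O (mod 10)] from column 4 (N=8, R=4, carry-in 0, digits 0,1,3,4,5,7,8 already taken and all letters distinct): O must equal 2. So O=2.
Step 9. [col 5: J + X ≡ J (mod 10)] in column 5 we have J+X≡J with carry-in 1; given J=7 and digits 0,1,2,3,4,5,7,8 already taken and all letters distinct, that pins X to 9, so X=9.

Answer: F=0, J=7, M=1, N=8, O=2, R=4, U=5, W=3, X=9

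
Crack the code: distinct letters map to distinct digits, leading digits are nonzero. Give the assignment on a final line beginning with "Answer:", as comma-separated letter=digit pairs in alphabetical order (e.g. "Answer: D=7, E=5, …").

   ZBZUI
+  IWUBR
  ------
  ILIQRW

Step 1. [col 1: I + R ≡ W (mod 10)] no forcing yet in column 1 (carry-in 0); I=1 is free and consistent — try it, so I=1.
Step 2. [col 1: I + R ≡ W (mod 10)] several values work for R in column 1 (I + R ≡ W (mod 10), carry-in 0); try R=2. So R=2.
Step 3. [col 1: I + R ≡ W (mod 10)] column 1: given I=1, R=2, carry-in 0, and digits 1,2 already taken and all letters distinct, I+R≡W (mod 10) forces W=3. So W=3.
Step 4. [col 2: U + B ≡ R (mod 10)] column 2 (U + B ≡ R (mod 10), carry-in 0) doesn't pin B yet; pick B=7 and continue. So B=7.
Step 5. [col 2: U + B ≡ R (mod 10)] from column 2 (B=7, R=2, carry-in 0, digits 1,2,3,7 already taken and all letters distinct): U must equal 5. So U=5.
Step 6. [col 3: Z + U ≡ Q (mod 10)] column 3 (Z + U ≡ Q (mod 10), carry-in 1) doesn't pin Z yet; pick Z=8 and continue, so Z=8.
Step 7. [col 3: Z + U ≡ Q (mod 10)] from column 3 (Z=8, U=5, carry-in 1, digits 1,2,3,5,7,8 already taken and all letters distinct): Q must equal 4, so Q=4.
Step 8. [col 5: Z + I ≡ L (mod 10)] column 5 reads Z+I+carry(1)=L with Z=8, I=1; with digits 1,2,3,4,5,7,8 already taken and all letters distinct, the only value for L is 0. So L=0.

Answer: B=7, I=1, L=0, Q=4, R=2, U=5, W=3, Z=8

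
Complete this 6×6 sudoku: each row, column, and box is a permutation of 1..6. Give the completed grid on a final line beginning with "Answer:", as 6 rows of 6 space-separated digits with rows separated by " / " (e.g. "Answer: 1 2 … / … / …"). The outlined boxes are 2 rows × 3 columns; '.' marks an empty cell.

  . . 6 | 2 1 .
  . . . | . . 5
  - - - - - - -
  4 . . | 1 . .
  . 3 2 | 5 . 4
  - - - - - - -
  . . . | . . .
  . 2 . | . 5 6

Step 1. [r5c6∈{1,2,3}] r5c6 is the only open cell in col 6 admitting 1, so r5c6=1.
Step 2. [r1c6∈{3}] r1c6 is down to just 3. So r1c6=3.
Step 3. [r1c2∈{4,5}] row 1 places 4 nowhere but r1c2 ⇒ r1c2=4.
Step 4. [r4c1∈{1,6}] across row 4, 1 lands solely at r4c1 ⇒ r4c1=1.
Step 5. [r6c1∈{3}] r6c1's peers cover all but 3 ⇒ r6c1=3.
Step 6. [r6c4∈{4}] only 4 remains possible at r6c4. So r6c4=4.
Step 7. [r3c5∈{2,3,6}] across row 3, 3 lands solely at r3c5 ⇒ r3c5=3.
Step 8. [r5c1∈{5,6}] col 1 places 6 nowhere but r5c1, so r5c1=6.
Step 9. [r5c2∈{5}] r5c2 has the single candidate 5. So r5c2=5.
Step 10. [r2c2∈{1}] r2c2's peers cover all but 1 ⇒ r2c2=1.
Step 11. [r2c4∈{6}] r2c4 has the single candidate 6. So r2c4=6.
Step 12. [r2c3∈{3}] r2c3's peers cover all but 3, so r2c3=3.
Step 13. [r3c3∈{5}] r3c3's peers cover all but 5, so r3c3=5.
Step 14. [r4c5∈{6}] r4c5's peers cover all but 6. So r4c5=6.
Step 15. [r5c3∈{4}] r5c3 is down to just 4, so r5c3=4.
Step 16. [r2c1∈{2}] r2c1's peers cover all but 2. So r2c1=2.
Step 17. [r3c6∈{2}] r3c6 is down to just 2 ⇒ r3c6=2.
Step 18. [r1c1∈{5}] r1c1's peers cover all but 5. So r1c1=5.
Step 19. [r5c4∈{3}] r5c4's peers cover all but 3 ⇒ r5c4=3.
Step 20. [r3c2∈{6}] only 6 remains possible at r3c2, so r3c2=6.
Step 21. [r5c5∈{2}] only 2 remains possible at r5c5. So r5c5=2.
Step 22. [r2c5∈{4}] only 4 remains possible at r2c5, so r2c5=4.
Step 23. [r6c3∈{1}] nothing but 1 survives at r6c3, so r6c3=1.

Answer: 5 4 6 2 1 3 / 2 1 3 6 4 5 / 4 6 5 1 3 2 / 1 3 2 5 6 4 / 6 5 4 3 2 1 / 3 2 1 4 5 6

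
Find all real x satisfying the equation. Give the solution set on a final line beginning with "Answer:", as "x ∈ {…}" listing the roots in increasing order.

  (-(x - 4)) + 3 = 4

Step 1. [(-(x - 4)) + 3 = 4] peel the +3: subtract 3 from each side ⇒ sub: -(x - 4) = 1.
Step 2. [-(x - 4) = 1] flip signs both sides, so neg: x - 4 = -1.
Step 3. [x - 4 = -1] peel the -4: add 4 from each side, so sub: x = 3.

Answer: x ∈ {3}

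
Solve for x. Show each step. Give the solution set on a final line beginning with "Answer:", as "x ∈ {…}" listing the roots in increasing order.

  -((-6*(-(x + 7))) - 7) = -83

Step 1. [-((-6*(-(x + 7))) - 7) = -83] LHS negated; negate both sides ⇒ neg: (-6*(-(x + 7))) - 7 = 83.
Step 2. [(-6*(-(x + 7))) - 7 = 83] add 7: x sits inside (… - 7), so sub: -6*(-(x + 7)) = 90.
Step 3. [-6*(-(x + 7)) = 90] divide by the outer -6. So div: -(x + 7) = -15.
Step 4. [-(x + 7) = -15] flip signs both sides, so neg: x + 7 = 15.
Step 5. [x + 7 = 15] +7 is outermost — subtract 7 both sides, so sub: x = 8.

Answer: x ∈ {8}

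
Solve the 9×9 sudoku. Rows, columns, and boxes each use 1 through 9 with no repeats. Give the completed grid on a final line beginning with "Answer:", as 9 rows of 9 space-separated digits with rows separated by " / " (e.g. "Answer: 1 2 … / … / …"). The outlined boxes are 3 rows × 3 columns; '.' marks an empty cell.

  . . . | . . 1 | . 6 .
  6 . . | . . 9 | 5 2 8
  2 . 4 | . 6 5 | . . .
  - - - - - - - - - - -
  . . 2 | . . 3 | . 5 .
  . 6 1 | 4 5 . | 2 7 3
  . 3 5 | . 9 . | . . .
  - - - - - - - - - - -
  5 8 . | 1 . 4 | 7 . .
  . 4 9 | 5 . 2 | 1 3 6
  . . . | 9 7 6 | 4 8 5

Step 1. [r3c4∈{3,7,8}] row 3 places 8 nowhere but r3c4, so r3c4=8.
Step 2. [r1c9∈{4,7,9}] box 3 places 4 nowhere but r1c9, so r1c9=4.
Step 3. [r4c1∈{4,7,8,9}] in row 4, 4 fits only at r4c1, so r4c1=4.
Step 4. [r6c6∈{7,8}] in col 6, 7 fits only at r6c6, so r6c6=7.
Step 5. [r9c3∈{3}] r9c3 is down to just 3, so r9c3=3.
Step 6. [r2c3∈{7}] only 7 remains possible at r2c3, so r2c3=7.
Step 7. [r1c1∈{3,8,9}] 3 has one home in col 1: r1c1 ⇒ r1c1=3.
Step 8. [r1c7∈{9}] r1c7 has the single candidate 9. So r1c7=9.
Step 9. [r4c9∈{1,9}] 9 has one home in box 6: r4c9. So r4c9=9.
Step 10. [r3c8∈{1}] only 1 remains possible at r3c8, so r3c8=1.
Step 11. [r4c4∈{6}] only 6 remains possible at r4c4, so r4c4=6.
Step 12. [r6c1∈{8}] r6c1's peers cover all but 8, so r6c1=8.
Step 13. [r8c5∈{8}] r8c5 has the single candidate 8. So r8c5=8.
Step 14. [r9c2∈{1,2}] r9c2 is the only open cell in row 9 admitting 2. So r9c2=2.
Step 15. [r2c5∈{3,4}] in row 2, 4 fits only at r2c5 ⇒ r2c5=4.
Step 16. [r1c5∈{2}] r1c5's peers cover all but 2, so r1c5=2.
Step 17. [r8c1∈{7}] only 7 remains possible at r8c1 ⇒ r8c1=7.
Step 18. [r3c2∈{9}] r3c2 has the single candidate 9. So r3c2=9.
Step 19. [r4c5∈{1}] only 1 remains possible at r4c5, so r4c5=1.
Step 20. [r4c2∈{7}] nothing but 7 survives at r4c2. So r4c2=7.
Step 21. [r7c8∈{9}] nothing but 9 survives at r7c8 ⇒ r7c8=9.
Step 22. [r9c1∈{1}] r9c1 is down to just 1, so r9c1=1.
Step 23. [r4c7∈{8}] r4c7's peers cover all but 8, so r4c7=8.
Step 24. [r5c6∈{8}] nothing but 8 survives at r5c6 ⇒ r5c6=8.
Step 25. [r6c9∈{1}] nothing but 1 survives at r6c9. So r6c9=1.
Step 26. [r7c5∈{3}] r7c5's peers cover all but 3 ⇒ r7c5=3.
Step 27. [r2c4∈{3}] r2c4 has the single candidate 3 ⇒ r2c4=3.
Step 28. [r7c3∈{6}] r7c3 has the single candidate 6. So r7c3=6.
Step 29. [r7c9∈{2}] r7c9's peers cover all but 2. So r7c9=2.
Step 30. [r2c2∈{1}] r2c2's peers cover all but 1. So r2c2=1.
Step 31. [r1c2∈{5}] r1c2's peers cover all but 5, so r1c2=5.
Step 32. [r1c4∈{7}] r1c4 is down to just 7, so r1c4=7.
Step 33. [r6c8∈{4}] r6c8's peers cover all but 4, so r6c8=4.
Step 34. [r6c7∈{6}] nothing but 6 survives at r6c7. So r6c7=6.
Step 35. [r6c4∈{2}] nothing but 2 survives at r6c4, so r6c4=2.
Step 36. [r3c7∈{3}] r3c7 is down to just 3. So r3c7=3.
Step 37. [r3c9∈{7}] r3c9 has the single candidate 7. So r3c9=7.
Step 38. [r1c3∈{8}] r1c3 is down to just 8. So r1c3=8.
Step 39. [r5c1∈{9}] only 9 remains possible at r5c1, so r5c1=9.

Answer: 3 5 8 7 2 1 9 6 4 / 6 1 7 3 4 9 5 2 8 / 2 9 4 8 6 5 3 1 7 / 4 7 2 6 1 3 8 5 9 / 9 6 1 4 5 8 2 7 3 / 8 3 5 2 9 7 6 4 1 / 5 8 6 1 3 4 7 9 2 / 7 4 9 5 8 2 1 3 6 / 1 2 3 9 7 6 4 8 5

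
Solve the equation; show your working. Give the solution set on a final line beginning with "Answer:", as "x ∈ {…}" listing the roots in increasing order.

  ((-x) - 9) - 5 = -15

Step 1. [((-x) - 9) - 5 = -15] the outer -5 inverts by adding 5, so sub: (-x) - 9 = -10.
Step 2. [(-x) - 9 = -10] the outer -9 inverts by adding 9. So sub: -x = -1.
Step 3. [-x = -1] flip signs both sides, so neg: x = 1.

Answer: x ∈ {1}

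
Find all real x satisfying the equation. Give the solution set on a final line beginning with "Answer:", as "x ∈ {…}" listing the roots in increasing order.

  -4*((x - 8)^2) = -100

Step 1. [-4*((x - 8)^2) = -100] LHS = -4·(…); ÷-4 both sides. So div: (x - 8)^2 = 25.
Step 2. [(x - 8)^2 = 25] √ both sides: 25 ≥ 0 gives two branches ⇒ sqrt: x - 8 = 5 or -5.
Step 3. [x - 8 = 5 or -5] the outer -8 inverts by adding 8, so sub: x = 13 or 3.

Answer: x ∈ {3, 13}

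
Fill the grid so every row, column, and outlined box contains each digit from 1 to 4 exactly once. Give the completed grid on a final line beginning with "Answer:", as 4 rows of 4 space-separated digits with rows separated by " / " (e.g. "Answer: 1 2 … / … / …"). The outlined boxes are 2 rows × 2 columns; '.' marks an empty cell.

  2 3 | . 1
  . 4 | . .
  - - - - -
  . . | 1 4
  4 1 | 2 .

Step 1. [r2c4∈{2,3}] 2 has one home in row 2: r2c4. So r2c4=2.
Step 2. [r2c1∈{1}] nothing but 1 survives at r2c1 ⇒ r2c1=1.
Step 3. [r4c4∈{3}] r4c4's peers cover all but 3. So r4c4=3.
Step 4. [r3c1∈{3}] nothing but 3 survives at r3c1, so r3c1=3.
Step 5. [r3c2∈{2}] r3c2 has the single candidate 2, so r3c2=2.
Step 6. [r2c3∈{3}] r2c3's peers cover all but 3. So r2c3=3.
Step 7. [r1c3∈{4}] only 4 remains possible at r1c3 ⇒ r1c3=4.

Answer: 2 3 4 1 / 1 4 3 2 / 3 2 1 4 / 4 1 2 3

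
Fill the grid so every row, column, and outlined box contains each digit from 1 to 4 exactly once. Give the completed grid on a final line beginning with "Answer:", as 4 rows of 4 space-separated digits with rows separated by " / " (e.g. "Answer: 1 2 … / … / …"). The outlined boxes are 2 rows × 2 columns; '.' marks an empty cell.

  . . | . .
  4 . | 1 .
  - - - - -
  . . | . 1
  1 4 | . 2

Step 1. [r2c2∈{2,3}] across row 2, 2 lands solely at r2c2 ⇒ r2c2=2.
Step 2. [r1c1∈{3}] r1c1 is down to just 3, so r1c1=3.
Step 3. [r3c3∈{3,4}] r3c3 is the only open cell in row 3 admitting 4 ⇒ r3c3=4.
Step 4. [r3c2∈{3}] r3c2's peers cover all but 3, so r3c2=3.
Step 5. [r1c4∈{4}] r1c4 is down to just 4. So r1c4=4.
Step 6. [r1c3∈{2}] r1c3's peers cover all but 2. So r1c3=2.
Step 7. [r2c4∈{3}] r2c4 is down to just 3 ⇒ r2c4=3.
Step 8. [r1c2∈{1}] nothing but 1 survives at r1c2, so r1c2=1.
Step 9. [r3c1∈{2}] nothing but 2 survives at r3c1, so r3c1=2.
Step 10. [r4c3∈{3}] nothing but 3 survives at r4c3. So r4c3=3.

Answer: 3 1 2 4 / 4 2 1 3 / 2 3 4 1 / 1 4 3 2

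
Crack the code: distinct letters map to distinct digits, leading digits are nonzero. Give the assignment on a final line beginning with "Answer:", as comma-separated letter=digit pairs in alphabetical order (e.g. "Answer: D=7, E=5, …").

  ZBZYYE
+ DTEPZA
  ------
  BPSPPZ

Step 1. [col 1: E + A ≡ Z (mod 10)] several values work for E in column 1 (E + A ≡ Z (mod 10), carry-in 0); try E=8 ⇒ E=8.
Step 2. [col 1: E + A ≡ Z (mod 10)] several values work for Z in column 1 (E + A ≡ Z (mod 10), carry-in 0); try Z=3 ⇒ Z=3.
Step 3. [col 1: E + A ≡ Z (mod 10)] from column 1 (E=8, Z=3, carry-in 0, digits 3,8 already taken and all letters distinct): A must equal 5, so A=5.
Step 4. [col 2: Y + Z ≡ P (mod 10)] several values work for Y in column 2 (Y + Z ≡ P (mod 10), carry-in 1); try Y=0. So Y=0.
Step 5. [col 2: Y + Z ≡ P (mod 10)] column 2: given Y=0, Z=3, carry-in 1, and digits 0,3,5,8 already taken and all letters distinct, Y+Z≡P (mod 10) forces P=4, so P=4.
Step 6. [col 4: Z + E ≡ S (mod 10)] from column 4 (Z=3, E=8, carry-in 0, digits 0,3,4,5,8 already taken and all letters distinct): S must equal 1, so S=1.
Step 7. [col 5: B + T ≡ P (mod 10)] T=7 is one option consistent with column 5 (B + T ≡ P (mod 10), carry-in 1) — take it ⇒ T=7.
Step 8. [col 5: B + T ≡ P (mod 10)] column 5: given T=7, P=4, carry-in 1, and digits 0,1,3,4,5,7,8 already taken and all letters distinct, B+T≡P (mod 10) forces B=6 ⇒ B=6.
Step 9. [col 6: Z + D ≡ B (mod 10)] column 6 reads Z+D+carry(1)=B with Z=3, B=6; with digits 0,1,3,4,5,6,7,8 already taken and all letters distinct, the only value for D is 2. So D=2.

Answer: A=5, B=6, D=2, E=8, P=4, S=1, T=7, Y=0, Z=3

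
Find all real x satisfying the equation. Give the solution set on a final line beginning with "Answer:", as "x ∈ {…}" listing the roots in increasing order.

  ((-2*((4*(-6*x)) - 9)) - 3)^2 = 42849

Step 1. [((-2*((4*(-6*x)) - 9)) - 3)^2 = 42849] 42849 ≥ 0, LHS is (·)² — take ±√ ⇒ sqrt: (-2*((4*(-6*x)) - 9)) - 3 = 207 or -207.
Step 2. [(-2*((4*(-6*x)) - 9)) - 3 = 207 or -207] the outer -3 inverts by adding 3 ⇒ sub: -2*((4*(-6*x)) - 9) = 210 or -204.
Step 3. [-2*((4*(-6*x)) - 9) = 210 or -204] LHS = -2·(…); ÷-2 both sides, so div: (4*(-6*x)) - 9 = -105 or 102.
Step 4. [(4*(-6*x)) - 9 = -105 or 102] the outer -9 inverts by adding 9. So sub: 4*(-6*x) = -96 or 111.
Step 5. [4*(-6*x) = -96 or 111] 4·(inner) — divide through by 4 ⇒ div: -6*x = -24 or 111/4.
Step 6. [-6*x = -24 or 111/4] divide by the outer -6, so div: x = 4 or -37/8.

Answer: x ∈ {-37/8, 4}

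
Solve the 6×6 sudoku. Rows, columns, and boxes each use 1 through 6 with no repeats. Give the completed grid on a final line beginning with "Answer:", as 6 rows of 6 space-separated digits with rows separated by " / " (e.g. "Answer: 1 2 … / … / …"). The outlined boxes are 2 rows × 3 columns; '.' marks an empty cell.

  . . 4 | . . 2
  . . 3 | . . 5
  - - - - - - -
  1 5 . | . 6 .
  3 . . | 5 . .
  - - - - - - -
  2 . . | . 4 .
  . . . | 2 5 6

Step 1. [r2c5∈{1}] only 1 remains possible at r2c5, so r2c5=1.
Step 2. [r2c1∈{6}] r2c1's peers cover all but 6 ⇒ r2c1=6.
Step 3. [r5c4∈{1,3}] col 4 places 1 nowhere but r5c4 ⇒ r5c4=1.
Step 4. [r4c2∈{2,4,6}] r4c2 is the only open cell in box 3 admitting 4 ⇒ r4c2=4.
Step 5. [r5c6∈{3}] r5c6 has the single candidate 3. So r5c6=3.
Step 6. [r3c4∈{3,4}] across row 3, 3 lands solely at r3c4. So r3c4=3.
Step 7. [r4c3∈{2,6}] row 4 places 6 nowhere but r4c3 ⇒ r4c3=6.
Step 8. [r6c3∈{1}] r6c3 is down to just 1 ⇒ r6c3=1.
Step 9. [r2c2∈{2}] only 2 remains possible at r2c2, so r2c2=2.
Step 10. [r4c5∈{2}] only 2 remains possible at r4c5. So r4c5=2.
Step 11. [r4c6∈{1}] only 1 remains possible at r4c6 ⇒ r4c6=1.
Step 12. [r2c4∈{4}] r2c4's peers cover all but 4. So r2c4=4.
Step 13. [r5c3∈{5}] nothing but 5 survives at r5c3 ⇒ r5c3=5.
Step 14. [r1c2∈{1}] r1c2 is down to just 1, so r1c2=1.
Step 15. [r1c1∈{5}] only 5 remains possible at r1c1. So r1c1=5.
Step 16. [r6c1∈{4}] r6c1's peers cover all but 4 ⇒ r6c1=4.
Step 17. [r6c2∈{3}] only 3 remains possible at r6c2. So r6c2=3.
Step 18. [r5c2∈{6}] only 6 remains possible at r5c2 ⇒ r5c2=6.
Step 19. [r3c6∈{4}] nothing but 4 survives at r3c6. So r3c6=4.
Step 20. [r1c4∈{6}] only 6 remains possible at r1c4 ⇒ r1c4=6.
Step 21. [r3c3∈{2}] nothing but 2 survives at r3c3 ⇒ r3c3=2.
Step 22. [r1c5∈{3}] r1c5's peers cover all but 3 ⇒ r1c5=3.

Answer: 5 1 4 6 3 2 / 6 2 3 4 1 5 / 1 5 2 3 6 4 / 3 4 6 5 2 1 / 2 6 5 1 4 3 / 4 3 1 2 5 6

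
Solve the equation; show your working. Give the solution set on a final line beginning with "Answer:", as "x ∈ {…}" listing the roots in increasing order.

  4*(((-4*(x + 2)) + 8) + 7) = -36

Step 1. [4*(((-4*(x + 2)) + 8) + 7) = -36] 4·(inner) — divide through by 4 ⇒ div: ((-4*(x + 2)) + 8) + 7 = -9.
Step 2. [((-4*(x + 2)) + 8) + 7 = -9] the outer +7 inverts by subtracting 7, so sub: (-4*(x + 2)) + 8 = -16.
Step 3. [(-4*(x + 2)) + 8 = -16] 8 comes off first (subtract 8), so sub: -4*(x + 2) = -24.
Step 4. [-4*(x + 2) = -24] leading coefficient -4: divide by -4, so div: x + 2 = 6.
Step 5. [x + 2 = 6] 2 comes off first (subtract 2). So sub: x = 4.

Answer: x ∈ {4}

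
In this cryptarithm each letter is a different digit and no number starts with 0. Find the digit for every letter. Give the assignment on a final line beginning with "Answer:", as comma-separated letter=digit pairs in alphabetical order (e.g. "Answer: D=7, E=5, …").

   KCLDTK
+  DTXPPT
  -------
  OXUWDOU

Step 1. [col 1: K + T ≡ U (mod 10)] no forcing yet in column 1 (carry-in 0); U=7 is free and consistent — try it. So U=7.
Step 2. [col 1: K + T ≡ U (mod 10)] no forcing yet in column 1 (carry-in 0); K=5 is free and consistent — try it ⇒ K=5.
Step 3. [O] adding two 6-digit numbers gives at most 6+1 digits, and here it does — O is that final carry and must be 1. So O=1.
Step 4. [col 1: K + T ≡ U (mod 10)] in column 1 we have K+T≡U with carry-in 0; given K=5, U=7 and digits 1,5,7 already taken and all letters distinct, that pins T to 2. So T=2.
Step 5. [col 2: T + P ≡ O (mod 10)] in column 2 we have T+P≡O with carry-in 0; given T=2, O=1 and digits 1,2,5,7 already taken and all letters distinct, that pins P to 9. So P=9.
Step 6. [col 3: D + P ≡ D (mod 10)] D=8 is one option consistent with column 3 (D + P ≡ D (mod 10), carry-in 1) — take it ⇒ D=8.
Step 7. [col 4: L + X ≡ W (mod 10)] several values work for L in column 4 (L + X ≡ W (mod 10), carry-in 1); try L=6. So L=6.
Step 8. [col 4: L + X ≡ W (mod 10)] column 4 reads L+X+carry(1)=W with L=6; with digits 1,2,5,6,7,8,9 already taken and all letters distinct, the only value for X is 3, so X=3.
Step 9. [col 4: L + X ≡ W (mod 10)] from column 4 (L=6, X=3, carry-in 1, digits 1,2,3,5,6,7,8,9 already taken and all letters distinct): W must equal 0 ⇒ W=0.
Step 10. [col 5: C + T ≡ U (mod 10)] column 5 reads C+T+carry(1)=U with T=2, U=7; with digits 0,1,2,3,5,6,7,8,9 already taken and all letters distinct, the only value for C is 4, so C=4.

Answer: C=4, D=8, K=5, L=6, O=1, P=9, T=2, U=7, W=0, X=3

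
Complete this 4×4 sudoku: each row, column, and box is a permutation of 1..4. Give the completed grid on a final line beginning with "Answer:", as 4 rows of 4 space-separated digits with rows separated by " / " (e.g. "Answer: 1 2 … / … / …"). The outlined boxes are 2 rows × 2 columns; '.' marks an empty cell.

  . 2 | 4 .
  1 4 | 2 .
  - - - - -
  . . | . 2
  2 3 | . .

Step 1. [r4c3∈{1}] r4c3 has the single candidate 1, so r4c3=1.
Step 2. [r1c4∈{1,3}] row 1 places 1 nowhere but r1c4, so r1c4=1.
Step 3. [r3c1∈{4}] r3c1 is down to just 4, so r3c1=4.
Step 4. [r1c1∈{3}] only 3 remains possible at r1c1, so r1c1=3.
Step 5. [r2c4∈{3}] nothing but 3 survives at r2c4, so r2c4=3.
Step 6. [r3c3∈{3}] nothing but 3 survives at r3c3. So r3c3=3.
Step 7. [r4c4∈{4}] r4c4 is down to just 4 ⇒ r4c4=4.
Step 8. [r3c2∈{1}] r3c2 is down to just 1 ⇒ r3c2=1.

Answer: 3 2 4 1 / 1 4 2 3 / 4 1 3 2 / 2 3 1 4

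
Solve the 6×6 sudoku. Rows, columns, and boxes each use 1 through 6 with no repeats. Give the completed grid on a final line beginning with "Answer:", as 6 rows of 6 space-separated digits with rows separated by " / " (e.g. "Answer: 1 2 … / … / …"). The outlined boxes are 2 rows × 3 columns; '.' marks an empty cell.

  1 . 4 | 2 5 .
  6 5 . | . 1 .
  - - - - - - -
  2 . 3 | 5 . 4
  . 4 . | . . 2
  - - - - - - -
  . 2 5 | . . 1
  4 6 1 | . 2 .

Step 1. [r6c4∈{3}] r6c4's peers cover all but 3 ⇒ r6c4=3.
Step 2. [r3c5∈{6}] r3c5 is down to just 6, so r3c5=6.
Step 3. [r1c2∈{3}] r1c2 is down to just 3 ⇒ r1c2=3.
Step 4. [r2c4∈{4}] r2c4 has the single candidate 4 ⇒ r2c4=4.
Step 5. [r4c4∈{1}] only 1 remains possible at r4c4. So r4c4=1.
Step 6. [r6c6∈{5}] nothing but 5 survives at r6c6, so r6c6=5.
Step 7. [r2c3∈{2}] nothing but 2 survives at r2c3, so r2c3=2.
Step 8. [r5c1∈{3}] nothing but 3 survives at r5c1. So r5c1=3.
Step 9. [r3c2∈{1}] r3c2 is down to just 1, so r3c2=1.
Step 10. [r4c1∈{5}] r4c1 is down to just 5, so r4c1=5.
Step 11. [r2c6∈{3}] r2c6 is down to just 3 ⇒ r2c6=3.
Step 12. [r5c5∈{4}] only 4 remains possible at r5c5, so r5c5=4.
Step 13. [r5c4∈{6}] r5c4 has the single candidate 6. So r5c4=6.
Step 14. [r4c3∈{6}] r4c3 is down to just 6 ⇒ r4c3=6.
Step 15. [r1c6∈{6}] r1c6 is down to just 6 ⇒ r1c6=6.
Step 16. [r4c5∈{3}] nothing but 3 survives at r4c5 ⇒ r4c5=3.

Answer: 1 3 4 2 5 6 / 6 5 2 4 1 3 / 2 1 3 5 6 4 / 5 4 6 1 3 2 / 3 2 5 6 4 1 / 4 6 1 3 2 5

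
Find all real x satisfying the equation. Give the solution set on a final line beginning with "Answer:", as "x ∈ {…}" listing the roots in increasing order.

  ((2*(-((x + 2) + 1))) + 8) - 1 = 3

Step 1. [((2*(-((x + 2) + 1))) + 8) - 1 = 3] 1 comes off first (add 1) ⇒ sub: (2*(-((x + 2) + 1))) + 8 = 4.
Step 2. [(2*(-((x + 2) + 1))) + 8 = 4] +8 is outermost — subtract 8 both sides. So sub: 2*(-((x + 2) + 1)) = -4.
Step 3. [2*(-((x + 2) + 1)) = -4] divide by the outer 2 ⇒ div: -((x + 2) + 1) = -2.
Step 4. [-((x + 2) + 1) = -2] flip signs both sides, so neg: (x + 2) + 1 = 2.
Step 5. [(x + 2) + 1 = 2] subtract 1: x sits inside (… + 1), so sub: x + 2 = 1.
Step 6. [x + 2 = 1] +2 is outermost — subtract 2 both sides, so sub: x = -1.

Answer: x ∈ {-1}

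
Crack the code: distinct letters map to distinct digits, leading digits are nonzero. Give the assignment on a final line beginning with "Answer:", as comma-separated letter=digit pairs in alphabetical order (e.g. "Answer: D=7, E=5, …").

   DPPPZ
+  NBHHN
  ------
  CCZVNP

Step 1. [col 1: Z + N ≡ P (mod 10)] no forcing yet in column 1 (carry-in 0); N=3 is free and consistent — try it. So N=3.
Step 2. [col 1: Z + N ≡ P (mod 10)] column 1 (Z + N ≡ P (mod 10), carry-in 0) doesn't pin P yet; pick P=5 and continue, so P=5.
Step 3. [C] C is the leading digit of a 6-digit sum of two 5-digit numbers; the final carry is exactly 1, so C=1.
Step 4. [col 1: Z + N ≡ P (mod 10)] column 1: given N=3, P=5, carry-in 0, and digits 1,3,5 already taken and all letters distinct, Z+N≡P (mod 10) forces Z=2, so Z=2.
Step 5. [col 2: P + H ≡ N (mod 10)] column 2: given P=5, N=3, carry-in 0, and digits 1,2,3,5 already taken and all letters distinct, P+H≡N (mod 10) forces H=8 ⇒ H=8.
Step 6. [col 3: P + H ≡ V (mod 10)] column 3 reads P+H+carry(1)=V with P=5, H=8; with digits 1,2,3,5,8 already taken and all letters distinct, the only value for V is 4 ⇒ V=4.
Step 7. [col 4: P + B ≡ Z (mod 10)] column 4 reads P+B+carry(1)=Z with P=5, Z=2; with digits 1,2,3,4,5,8 already taken and all letters distinct, the only value for B is 6, so B=6.
Step 8. [col 5: D + N ≡ C (mod 10)] column 5 reads D+N+carry(1)=C with N=3, C=1; with digits 1,2,3,4,5,6,8 already taken and all letters distinct, the only value for D is 7. So D=7.

Answer: B=6, C=1, D=7, H=8, N=3, P=5, V=4, Z=2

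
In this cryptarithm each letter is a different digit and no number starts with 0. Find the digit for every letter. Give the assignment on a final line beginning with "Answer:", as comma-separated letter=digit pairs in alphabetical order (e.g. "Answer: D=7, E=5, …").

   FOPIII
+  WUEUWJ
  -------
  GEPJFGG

Step 1. [col 1: I + J ≡ G (mod 10)] column 1 (I + J ≡ G (mod 10), carry-in 0) doesn't pin G yet; pick G=1 and continue. So G=1.
Step 2. [col 1: I + J ≡ G (mod 10)] several values work for J in column 1 (I + J ≡ G (mod 10), carry-in 0); try J=7 ⇒ J=7.
Step 3. [col 1: I + J ≡ G (mod 10)] from column 1 (J=7, G=1, carry-in 0, digits 1,7 already taken and all letters distinct): I must equal 4, so I=4.
Step 4. [col 2: I + W ≡ G (mod 10)] from column 2 (I=4, G=1, carry-in 1, digits 1,4,7 already taken and all letters distinct): W must equal 6, so W=6.
Step 5. [col 3: I + U ≡ F (mod 10)] column 3 (I + U ≡ F (mod 10), carry-in 1) doesn't pin U yet; pick U=3 and continue ⇒ U=3.
Step 6. [col 3: I + U ≡ F (mod 10)] column 3 reads I+U+carry(1)=F with I=4, U=3; with digits 1,3,4,6,7 already taken and all letters distinct, the only value for F is 8, so F=8.
Step 7. [col 4: P + E ≡ J (mod 10)] column 4 (P + E ≡ J (mod 10), carry-in 0) doesn't pin P yet; pick P=2 and continue, so P=2.
Step 8. [col 4: P + E ≡ J (mod 10)] in column 4 we have P+E≡J with carry-in 0; given P=2, J=7 and digits 1,2,3,4,6,7,8 already taken and all letters distinct, that pins E to 5. So E=5.
Step 9. [col 5: O + U ≡ P (mod 10)] column 5 reads O+U+carry(0)=P with U=3, P=2; with digits 1,2,3,4,5,6,7,8 already taken and all letters distinct, the only value for O is 9 ⇒ O=9.

Answer: E=5, F=8, G=1, I=4, J=7, O=9, P=2, U=3, W=6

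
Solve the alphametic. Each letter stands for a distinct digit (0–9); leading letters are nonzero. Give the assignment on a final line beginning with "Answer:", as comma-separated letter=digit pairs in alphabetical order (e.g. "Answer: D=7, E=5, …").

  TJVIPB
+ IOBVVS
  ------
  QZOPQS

Step 1. [col 1: B + S ≡ S (mod 10)] column 1: given nothing yet, carry-in 0, and all letters distinct, none taken yet, B+S≡S (mod 10) forces B=0, so B=0.
Step 2. [col 1: B + S ≡ S (mod 10)] S=1 is one option consistent with column 1 (B + S ≡ S (mod 10), carry-in 0) — take it ⇒ S=1.
Step 3. [col 2: P + V ≡ Q (mod 10)] several values work for Q in column 2 (P + V ≡ Q (mod 10), carry-in 0); try Q=9, so Q=9.
Step 4. [col 2: P + V ≡ Q (mod 10)] column 2 (P + V ≡ Q (mod 10), carry-in 0) doesn't pin V yet; pick V=7 and continue, so V=7.
Step 5. [col 2: P + V ≡ Q (mod 10)] column 2: given V=7, Q=9, carry-in 0, and digits 0,1,7,9 already taken and all letters distinct, P+V≡Q (mod 10) forces P=2, so P=2.
Step 6. [col 3: I + V ≡ P (mod 10)] column 3: given V=7, P=2, carry-in 0, and digits 0,1,2,7,9 already taken and all letters distinct, I+V≡P (mod 10) forces I=5 ⇒ I=5.
Step 7. [col 4: V + B ≡ O (mod 10)] column 4 reads V+B+carry(1)=O with V=7, B=0; with digits 0,1,2,5,7,9 already taken and all letters distinct, the only value for O is 8. So O=8.
Step 8. [col 5: J + O ≡ Z (mod 10)] column 5: given O=8, carry-in 0, and digits 0,1,2,5,7,8,9 already taken and all letters distinct, J+O≡Z (mod 10) forces J=6 ⇒ J=6.
Step 9. [col 5: J + O ≡ Z (mod 10)] column 5: given J=6, O=8, carry-in 0, and digits 0,1,2,5,6,7,8,9 already taken and all letters distinct, J+O≡Z (mod 10) forces Z=4, so Z=4.
Step 10. [col 6: T + I ≡ Q (mod 10)] column 6: given I=5, Q=9, carry-in 1, and digits 0,1,2,4,5,6,7,8,9 already taken and all letters distinct, T+I≡Q (mod 10) forces T=3. So T=3.

Answer: B=0, I=5, J=6, O=8, P=2, Q=9, S=1, T=3, V=7, Z=4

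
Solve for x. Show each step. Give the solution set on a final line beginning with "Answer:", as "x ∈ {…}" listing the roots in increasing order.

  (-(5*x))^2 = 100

Step 1. [(-(5*x))^2 = 100] LHS squared, RHS 100 ≥ 0: apply √ (±). So sqrt: -(5*x) = 10 or -10.
Step 2. [-(5*x) = 10 or -10] LHS negated; negate both sides. So neg: 5*x = -10 or 10.
Step 3. [5*x = -10 or 10] LHS = 5·(…); ÷5 both sides. So div: x = -2 or 2.

Answer: x ∈ {-2, 2}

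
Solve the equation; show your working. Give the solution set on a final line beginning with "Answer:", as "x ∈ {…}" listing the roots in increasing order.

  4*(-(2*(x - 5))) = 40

Step 1. [4*(-(2*(x - 5))) = 40] 4·(inner) — divide through by 4, so div: -(2*(x - 5)) = 10.
Step 2. [-(2*(x - 5)) = 10] flip signs both sides. So neg: 2*(x - 5) = -10.
Step 3. [2*(x - 5) = -10] 2 out front; divide by 2, so div: x - 5 = -5.
Step 4. [x - 5 = -5] 5 comes off first (add 5) ⇒ sub: x = 0.

Answer: x ∈ {0}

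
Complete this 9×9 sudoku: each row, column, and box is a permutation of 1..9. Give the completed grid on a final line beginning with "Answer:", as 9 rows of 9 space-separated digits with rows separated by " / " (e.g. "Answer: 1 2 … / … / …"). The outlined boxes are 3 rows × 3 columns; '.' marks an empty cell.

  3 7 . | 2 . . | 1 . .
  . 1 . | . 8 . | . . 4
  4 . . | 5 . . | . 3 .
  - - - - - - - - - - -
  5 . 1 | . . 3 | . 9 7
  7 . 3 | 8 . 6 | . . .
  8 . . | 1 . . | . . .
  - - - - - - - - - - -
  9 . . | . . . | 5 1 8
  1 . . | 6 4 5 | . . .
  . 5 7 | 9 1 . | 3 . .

Step 1. [r4c5∈{2}] only 2 remains possible at r4c5 ⇒ r4c5=2.
Step 2. [r1c8∈{5,6,8}] 8 has one home in col 8: r1c8, so r1c8=8.
Step 3. [r9c8∈{2,4,6}] across row 9, 4 lands solely at r9c8. So r9c8=4.
Step 4. [r9c9∈{2,6}] 6 has one home in box 9: r9c9 ⇒ r9c9=6.
Step 5. [r2c1∈{2,6}] in col 1, 6 fits only at r2c1 ⇒ r2c1=6.
Step 6. [r3c7∈{2,6,7,9}] 6 has one home in box 3: r3c7 ⇒ r3c7=6.
Step 7. [r9c1∈{2}] r9c1's peers cover all but 2, so r9c1=2.
Step 8. [r4c2∈{4,6}] in row 4, 6 fits only at r4c2, so r4c2=6.
Step 9. [r7c5∈{3,7}] 3 has one home in col 5: r7c5, so r7c5=3.
Step 10. [r7c2∈{4}] r7c2 has the single candidate 4. So r7c2=4.
Step 11. [r6c3∈{2,4,9}] across col 3, 4 lands solely at r6c3 ⇒ r6c3=4.
Step 12. [r6c7∈{2}] nothing but 2 survives at r6c7. So r6c7=2.
Step 13. [r5c8∈{5}] r5c8 is down to just 5 ⇒ r5c8=5.
Step 14. [r5c5∈{9}] r5c5 has the single candidate 9 ⇒ r5c5=9.
Step 15. [r6c6∈{7}] only 7 remains possible at r6c6 ⇒ r6c6=7.
Step 16. [r2c6∈{9}] r2c6 has the single candidate 9 ⇒ r2c6=9.
Step 17. [r2c7∈{7}] r2c7 is down to just 7, so r2c7=7.
Step 18. [r2c8∈{2}] nothing but 2 survives at r2c8. So r2c8=2.
Step 19. [r3c9∈{9}] nothing but 9 survives at r3c9 ⇒ r3c9=9.
Step 20. [r3c3∈{2,8}] in col 3, 2 fits only at r3c3 ⇒ r3c3=2.
Step 21. [r4c4∈{4}] only 4 remains possible at r4c4. So r4c4=4.
Step 22. [r8c2∈{3,8}] in row 8, 3 fits only at r8c2 ⇒ r8c2=3.
Step 23. [r1c9∈{5}] only 5 remains possible at r1c9, so r1c9=5.
Step 24. [r1c6∈{4}] r1c6 is down to just 4. So r1c6=4.
Step 25. [r3c2∈{8}] only 8 remains possible at r3c2. So r3c2=8.
Step 26. [r6c8∈{6}] r6c8's peers cover all but 6 ⇒ r6c8=6.
Step 27. [r7c6∈{2}] r7c6 has the single candidate 2 ⇒ r7c6=2.
Step 28. [r6c9∈{3}] r6c9 is down to just 3. So r6c9=3.
Step 29. [r3c5∈{7}] r3c5's peers cover all but 7. So r3c5=7.
Step 30. [r8c9∈{2}] r8c9 is down to just 2. So r8c9=2.
Step 31. [r8c8∈{7}] only 7 remains possible at r8c8, so r8c8=7.
Step 32. [r5c2∈{2}] only 2 remains possible at r5c2 ⇒ r5c2=2.
Step 33. [r3c6∈{1}] r3c6 has the single candidate 1. So r3c6=1.
Step 34. [r9c6∈{8}] r9c6's peers cover all but 8. So r9c6=8.
Step 35. [r4c7∈{8}] only 8 remains possible at r4c7, so r4c7=8.
Step 36. [r1c3∈{9}] only 9 remains possible at r1c3 ⇒ r1c3=9.
Step 37. [r5c9∈{1}] r5c9 is down to just 1. So r5c9=1.
Step 38. [r5c7∈{4}] r5c7 is down to just 4. So r5c7=4.
Step 39. [r6c2∈{9}] only 9 remains possible at r6c2 ⇒ r6c2=9.
Step 40. [r7c3∈{6}] r7c3 is down to just 6 ⇒ r7c3=6.
Step 41. [r2c4∈{3}] r2c4's peers cover all but 3, so r2c4=3.
Step 42. [r2c3∈{5}] only 5 remains possible at r2c3. So r2c3=5.
Step 43. [r7c4∈{7}] only 7 remains possible at r7c4. So r7c4=7.
Step 44. [r8c3∈{8}] r8c3 is down to just 8, so r8c3=8.
Step 45. [r6c5∈{5}] r6c5 has the single candidate 5. So r6c5=5.
Step 46. [r8c7∈{9}] r8c7's peers cover all but 9 ⇒ r8c7=9.
Step 47. [r1c5∈{6}] r1c5's peers cover all but 6. So r1c5=6.

Answer: 3 7 9 2 6 4 1 8 5 / 6 1 5 3 8 9 7 2 4 / 4 8 2 5 7 1 6 3 9 / 5 6 1 4 2 3 8 9 7 / 7 2 3 8 9 6 4 5 1 / 8 9 4 1 5 7 2 6 3 / 9 4 6 7 3 2 5 1 8 / 1 3 8 6 4 5 9 7 2 / 2 5 7 9 1 8 3 4 6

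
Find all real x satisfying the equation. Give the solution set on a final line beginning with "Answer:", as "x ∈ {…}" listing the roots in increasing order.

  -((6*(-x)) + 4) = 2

Step 1. [-((6*(-x)) + 4) = 2] LHS negated; negate both sides, so neg: (6*(-x)) + 4 = -2.
Step 2. [(6*(-x)) + 4 = -2] 4 comes off first (subtract 4) ⇒ sub: 6*(-x) = -6.
Step 3. [6*(-x) = -6] divide by the outer 6. So div: -x = -1.
Step 4. [-x = -1] flip signs both sides. So neg: x = 1.

Answer: x ∈ {1}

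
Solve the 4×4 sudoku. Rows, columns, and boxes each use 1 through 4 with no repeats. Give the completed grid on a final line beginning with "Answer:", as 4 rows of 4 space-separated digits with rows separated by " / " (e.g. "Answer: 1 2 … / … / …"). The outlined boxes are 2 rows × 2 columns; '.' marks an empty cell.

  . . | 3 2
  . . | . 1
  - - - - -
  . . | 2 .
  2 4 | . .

Step 1. [r1c1∈{1,4}] row 1 places 4 nowhere but r1c1 ⇒ r1c1=4.
Step 2. [r3c1∈{1,3}] in col 1, 1 fits only at r3c1, so r3c1=1.
Step 3. [r3c2∈{3}] r3c2 has the single candidate 3. So r3c2=3.
Step 4. [r4c3∈{1}] only 1 remains possible at r4c3, so r4c3=1.
Step 5. [r3c4∈{4}] nothing but 4 survives at r3c4 ⇒ r3c4=4.
Step 6. [r2c1∈{3}] nothing but 3 survives at r2c1 ⇒ r2c1=3.
Step 7. [r2c3∈{4}] r2c3's peers cover all but 4. So r2c3=4.
Step 8. [r4c4∈{3}] only 3 remains possible at r4c4, so r4c4=3.
Step 9. [r2c2∈{2}] r2c2 has the single candidate 2, so r2c2=2.
Step 10. [r1c2∈{1}] r1c2 has the single candidate 1 ⇒ r1c2=1.

Answer: 4 1 3 2 / 3 2 4 1 / 1 3 2 4 / 2 4 1 3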